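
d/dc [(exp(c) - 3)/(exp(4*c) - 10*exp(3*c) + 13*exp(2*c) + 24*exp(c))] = (-3*exp(2*c) + 14*exp(c) + 8)*exp(-c)/(exp(4*c) - 14*exp(3*c) + 33*exp(2*c) + 112*exp(c) + 64)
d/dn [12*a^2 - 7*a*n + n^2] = -7*a + 2*n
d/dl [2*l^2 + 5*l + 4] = 4*l + 5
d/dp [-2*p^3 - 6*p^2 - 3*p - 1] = -6*p^2 - 12*p - 3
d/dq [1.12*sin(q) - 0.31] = 1.12*cos(q)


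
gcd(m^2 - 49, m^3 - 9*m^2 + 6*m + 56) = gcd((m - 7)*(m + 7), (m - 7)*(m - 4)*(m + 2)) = m - 7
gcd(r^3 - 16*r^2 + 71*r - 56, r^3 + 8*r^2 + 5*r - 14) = r - 1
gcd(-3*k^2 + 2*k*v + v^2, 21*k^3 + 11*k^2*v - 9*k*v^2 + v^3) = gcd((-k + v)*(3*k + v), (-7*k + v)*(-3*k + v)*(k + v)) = 1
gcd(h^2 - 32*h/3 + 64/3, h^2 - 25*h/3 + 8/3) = h - 8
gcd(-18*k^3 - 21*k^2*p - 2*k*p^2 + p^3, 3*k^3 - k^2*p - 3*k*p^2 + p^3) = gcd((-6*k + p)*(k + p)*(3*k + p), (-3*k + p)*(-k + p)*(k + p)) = k + p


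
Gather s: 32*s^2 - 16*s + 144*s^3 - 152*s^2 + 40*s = 144*s^3 - 120*s^2 + 24*s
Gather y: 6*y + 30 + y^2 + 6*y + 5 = y^2 + 12*y + 35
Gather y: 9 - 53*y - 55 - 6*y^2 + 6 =-6*y^2 - 53*y - 40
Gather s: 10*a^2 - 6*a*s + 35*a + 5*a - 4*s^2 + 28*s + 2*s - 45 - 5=10*a^2 + 40*a - 4*s^2 + s*(30 - 6*a) - 50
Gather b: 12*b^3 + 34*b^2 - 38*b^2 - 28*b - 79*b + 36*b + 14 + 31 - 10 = 12*b^3 - 4*b^2 - 71*b + 35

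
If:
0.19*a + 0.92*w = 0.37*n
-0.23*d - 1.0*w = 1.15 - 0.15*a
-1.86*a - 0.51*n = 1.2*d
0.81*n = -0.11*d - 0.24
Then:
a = 1.63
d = -2.56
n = 0.05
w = -0.32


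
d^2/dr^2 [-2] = 0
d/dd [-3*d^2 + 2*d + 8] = 2 - 6*d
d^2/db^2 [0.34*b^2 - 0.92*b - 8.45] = 0.680000000000000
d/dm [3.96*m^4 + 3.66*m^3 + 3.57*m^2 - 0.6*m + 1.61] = 15.84*m^3 + 10.98*m^2 + 7.14*m - 0.6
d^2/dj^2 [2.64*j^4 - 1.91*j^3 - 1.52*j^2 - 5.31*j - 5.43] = 31.68*j^2 - 11.46*j - 3.04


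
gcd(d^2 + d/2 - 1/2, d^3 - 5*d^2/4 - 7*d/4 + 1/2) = d + 1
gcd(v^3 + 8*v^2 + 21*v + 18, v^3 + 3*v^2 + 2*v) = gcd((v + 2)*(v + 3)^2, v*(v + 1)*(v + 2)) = v + 2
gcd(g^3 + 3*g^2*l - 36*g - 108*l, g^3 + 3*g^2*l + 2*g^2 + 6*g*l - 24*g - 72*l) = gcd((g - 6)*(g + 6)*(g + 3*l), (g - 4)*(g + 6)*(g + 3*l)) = g^2 + 3*g*l + 6*g + 18*l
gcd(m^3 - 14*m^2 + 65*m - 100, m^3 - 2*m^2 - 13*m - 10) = m - 5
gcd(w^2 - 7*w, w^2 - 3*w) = w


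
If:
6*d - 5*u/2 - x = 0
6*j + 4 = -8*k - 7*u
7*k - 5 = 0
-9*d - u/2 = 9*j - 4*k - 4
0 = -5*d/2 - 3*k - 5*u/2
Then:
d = 90/133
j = 68/399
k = 5/7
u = -204/133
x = 150/19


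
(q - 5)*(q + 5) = q^2 - 25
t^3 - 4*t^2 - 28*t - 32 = (t - 8)*(t + 2)^2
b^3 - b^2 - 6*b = b*(b - 3)*(b + 2)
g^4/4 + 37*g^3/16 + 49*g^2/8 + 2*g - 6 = (g/4 + 1)*(g - 3/4)*(g + 2)*(g + 4)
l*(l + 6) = l^2 + 6*l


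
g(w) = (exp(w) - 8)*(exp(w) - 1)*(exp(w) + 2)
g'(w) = (exp(w) - 8)*(exp(w) - 1)*exp(w) + (exp(w) - 8)*(exp(w) + 2)*exp(w) + (exp(w) - 1)*(exp(w) + 2)*exp(w) = (3*exp(2*w) - 14*exp(w) - 10)*exp(w)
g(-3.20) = 15.58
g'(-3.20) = -0.43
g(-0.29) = 5.02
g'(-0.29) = -14.06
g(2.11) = 18.44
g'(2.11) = 648.52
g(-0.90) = 10.84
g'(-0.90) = -6.18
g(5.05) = 3626111.03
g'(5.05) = 11051806.61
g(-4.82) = 15.92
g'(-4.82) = -0.08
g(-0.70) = 9.43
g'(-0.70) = -8.05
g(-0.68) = 9.27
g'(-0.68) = -8.27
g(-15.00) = 16.00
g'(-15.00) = 0.00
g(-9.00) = 16.00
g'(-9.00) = 0.00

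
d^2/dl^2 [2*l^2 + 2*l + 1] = 4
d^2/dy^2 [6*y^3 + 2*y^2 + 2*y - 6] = 36*y + 4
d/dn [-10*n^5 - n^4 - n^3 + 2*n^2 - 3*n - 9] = -50*n^4 - 4*n^3 - 3*n^2 + 4*n - 3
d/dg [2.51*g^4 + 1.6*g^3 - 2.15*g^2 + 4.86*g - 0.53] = 10.04*g^3 + 4.8*g^2 - 4.3*g + 4.86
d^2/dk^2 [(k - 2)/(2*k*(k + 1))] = (k^3 - 6*k^2 - 6*k - 2)/(k^3*(k^3 + 3*k^2 + 3*k + 1))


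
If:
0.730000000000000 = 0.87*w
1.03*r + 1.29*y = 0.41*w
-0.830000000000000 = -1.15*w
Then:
No Solution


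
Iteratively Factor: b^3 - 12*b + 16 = (b + 4)*(b^2 - 4*b + 4) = (b - 2)*(b + 4)*(b - 2)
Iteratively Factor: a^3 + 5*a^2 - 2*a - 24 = (a - 2)*(a^2 + 7*a + 12) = (a - 2)*(a + 3)*(a + 4)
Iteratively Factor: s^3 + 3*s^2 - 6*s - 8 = (s + 4)*(s^2 - s - 2) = (s + 1)*(s + 4)*(s - 2)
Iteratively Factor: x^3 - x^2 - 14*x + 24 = (x - 2)*(x^2 + x - 12) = (x - 2)*(x + 4)*(x - 3)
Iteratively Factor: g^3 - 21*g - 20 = (g + 4)*(g^2 - 4*g - 5) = (g - 5)*(g + 4)*(g + 1)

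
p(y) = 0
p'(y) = 0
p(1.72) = 0.00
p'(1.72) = 0.00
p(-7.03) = 0.00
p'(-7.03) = 0.00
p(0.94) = 0.00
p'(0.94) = 0.00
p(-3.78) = 0.00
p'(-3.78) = 0.00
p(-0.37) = 0.00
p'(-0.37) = 0.00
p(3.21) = 0.00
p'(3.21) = 0.00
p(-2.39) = 0.00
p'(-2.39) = 0.00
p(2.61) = 0.00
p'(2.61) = 0.00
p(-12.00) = 0.00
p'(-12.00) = 0.00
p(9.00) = 0.00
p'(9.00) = 0.00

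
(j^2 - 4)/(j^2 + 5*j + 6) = (j - 2)/(j + 3)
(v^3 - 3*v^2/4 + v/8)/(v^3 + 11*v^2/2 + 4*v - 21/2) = v*(8*v^2 - 6*v + 1)/(4*(2*v^3 + 11*v^2 + 8*v - 21))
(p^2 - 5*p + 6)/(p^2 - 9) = (p - 2)/(p + 3)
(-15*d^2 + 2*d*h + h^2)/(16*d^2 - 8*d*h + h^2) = (-15*d^2 + 2*d*h + h^2)/(16*d^2 - 8*d*h + h^2)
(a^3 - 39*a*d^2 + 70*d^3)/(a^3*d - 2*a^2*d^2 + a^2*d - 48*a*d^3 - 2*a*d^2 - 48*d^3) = (-a^3 + 39*a*d^2 - 70*d^3)/(d*(-a^3 + 2*a^2*d - a^2 + 48*a*d^2 + 2*a*d + 48*d^2))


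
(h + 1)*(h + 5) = h^2 + 6*h + 5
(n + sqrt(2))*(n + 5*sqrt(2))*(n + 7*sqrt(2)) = n^3 + 13*sqrt(2)*n^2 + 94*n + 70*sqrt(2)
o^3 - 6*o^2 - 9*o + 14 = (o - 7)*(o - 1)*(o + 2)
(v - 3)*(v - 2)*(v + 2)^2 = v^4 - v^3 - 10*v^2 + 4*v + 24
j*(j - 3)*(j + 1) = j^3 - 2*j^2 - 3*j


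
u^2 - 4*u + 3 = (u - 3)*(u - 1)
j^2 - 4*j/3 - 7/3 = (j - 7/3)*(j + 1)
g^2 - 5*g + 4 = (g - 4)*(g - 1)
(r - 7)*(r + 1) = r^2 - 6*r - 7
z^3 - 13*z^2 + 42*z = z*(z - 7)*(z - 6)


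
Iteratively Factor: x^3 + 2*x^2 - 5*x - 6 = (x + 1)*(x^2 + x - 6) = (x - 2)*(x + 1)*(x + 3)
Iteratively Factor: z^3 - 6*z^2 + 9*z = (z - 3)*(z^2 - 3*z) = z*(z - 3)*(z - 3)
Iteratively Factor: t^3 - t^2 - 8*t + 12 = (t - 2)*(t^2 + t - 6) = (t - 2)^2*(t + 3)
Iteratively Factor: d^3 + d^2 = (d)*(d^2 + d) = d*(d + 1)*(d)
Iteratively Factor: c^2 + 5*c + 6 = (c + 3)*(c + 2)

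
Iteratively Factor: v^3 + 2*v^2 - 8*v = (v)*(v^2 + 2*v - 8) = v*(v - 2)*(v + 4)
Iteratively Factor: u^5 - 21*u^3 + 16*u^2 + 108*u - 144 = (u - 2)*(u^4 + 2*u^3 - 17*u^2 - 18*u + 72) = (u - 2)^2*(u^3 + 4*u^2 - 9*u - 36) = (u - 3)*(u - 2)^2*(u^2 + 7*u + 12) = (u - 3)*(u - 2)^2*(u + 3)*(u + 4)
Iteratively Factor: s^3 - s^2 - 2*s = (s - 2)*(s^2 + s) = s*(s - 2)*(s + 1)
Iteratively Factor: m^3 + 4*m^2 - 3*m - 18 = (m - 2)*(m^2 + 6*m + 9) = (m - 2)*(m + 3)*(m + 3)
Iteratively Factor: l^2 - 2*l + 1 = (l - 1)*(l - 1)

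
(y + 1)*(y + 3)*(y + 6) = y^3 + 10*y^2 + 27*y + 18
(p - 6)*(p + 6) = p^2 - 36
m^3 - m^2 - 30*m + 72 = (m - 4)*(m - 3)*(m + 6)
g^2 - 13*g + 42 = (g - 7)*(g - 6)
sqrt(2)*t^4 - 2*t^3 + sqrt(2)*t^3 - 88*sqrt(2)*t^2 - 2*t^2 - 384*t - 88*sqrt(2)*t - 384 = (t - 8*sqrt(2))*(t + 3*sqrt(2))*(t + 4*sqrt(2))*(sqrt(2)*t + sqrt(2))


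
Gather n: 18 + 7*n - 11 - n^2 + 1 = -n^2 + 7*n + 8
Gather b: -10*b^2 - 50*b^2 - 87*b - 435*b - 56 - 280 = -60*b^2 - 522*b - 336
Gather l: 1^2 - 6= -5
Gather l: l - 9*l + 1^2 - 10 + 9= -8*l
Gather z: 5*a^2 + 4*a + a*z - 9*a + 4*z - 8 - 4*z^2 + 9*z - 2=5*a^2 - 5*a - 4*z^2 + z*(a + 13) - 10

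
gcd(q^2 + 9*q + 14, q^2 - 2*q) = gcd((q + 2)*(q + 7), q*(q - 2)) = 1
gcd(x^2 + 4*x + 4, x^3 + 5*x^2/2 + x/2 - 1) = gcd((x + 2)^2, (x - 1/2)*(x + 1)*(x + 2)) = x + 2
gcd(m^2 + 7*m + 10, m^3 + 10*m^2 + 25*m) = m + 5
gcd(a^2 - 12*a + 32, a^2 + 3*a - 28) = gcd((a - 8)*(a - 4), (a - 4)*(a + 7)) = a - 4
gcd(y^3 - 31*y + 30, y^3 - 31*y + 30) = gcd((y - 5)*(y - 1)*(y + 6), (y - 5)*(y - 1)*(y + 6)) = y^3 - 31*y + 30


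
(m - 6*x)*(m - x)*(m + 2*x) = m^3 - 5*m^2*x - 8*m*x^2 + 12*x^3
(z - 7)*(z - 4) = z^2 - 11*z + 28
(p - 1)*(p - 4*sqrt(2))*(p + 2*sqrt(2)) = p^3 - 2*sqrt(2)*p^2 - p^2 - 16*p + 2*sqrt(2)*p + 16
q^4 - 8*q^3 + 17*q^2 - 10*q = q*(q - 5)*(q - 2)*(q - 1)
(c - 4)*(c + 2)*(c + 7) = c^3 + 5*c^2 - 22*c - 56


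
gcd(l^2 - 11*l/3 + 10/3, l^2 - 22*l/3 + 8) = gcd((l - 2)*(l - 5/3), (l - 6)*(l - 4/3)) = 1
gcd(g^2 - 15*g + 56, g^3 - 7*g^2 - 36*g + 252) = g - 7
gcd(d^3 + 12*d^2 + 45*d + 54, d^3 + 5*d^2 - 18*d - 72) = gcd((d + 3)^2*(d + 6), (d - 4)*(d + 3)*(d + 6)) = d^2 + 9*d + 18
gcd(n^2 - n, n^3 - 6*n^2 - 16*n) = n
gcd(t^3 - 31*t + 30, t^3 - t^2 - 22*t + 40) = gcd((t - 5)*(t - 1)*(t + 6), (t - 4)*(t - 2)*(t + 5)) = 1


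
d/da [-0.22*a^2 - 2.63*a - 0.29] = -0.44*a - 2.63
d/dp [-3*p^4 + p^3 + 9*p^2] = 3*p*(-4*p^2 + p + 6)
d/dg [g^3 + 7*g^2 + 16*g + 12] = 3*g^2 + 14*g + 16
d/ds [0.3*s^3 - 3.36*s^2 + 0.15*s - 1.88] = 0.9*s^2 - 6.72*s + 0.15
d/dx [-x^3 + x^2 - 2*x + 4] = -3*x^2 + 2*x - 2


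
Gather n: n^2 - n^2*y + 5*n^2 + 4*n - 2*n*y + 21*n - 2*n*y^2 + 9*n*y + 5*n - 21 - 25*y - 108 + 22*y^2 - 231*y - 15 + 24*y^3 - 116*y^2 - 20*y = n^2*(6 - y) + n*(-2*y^2 + 7*y + 30) + 24*y^3 - 94*y^2 - 276*y - 144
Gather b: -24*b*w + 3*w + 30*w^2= -24*b*w + 30*w^2 + 3*w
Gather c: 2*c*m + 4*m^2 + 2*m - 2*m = 2*c*m + 4*m^2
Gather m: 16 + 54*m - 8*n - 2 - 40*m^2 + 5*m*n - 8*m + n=-40*m^2 + m*(5*n + 46) - 7*n + 14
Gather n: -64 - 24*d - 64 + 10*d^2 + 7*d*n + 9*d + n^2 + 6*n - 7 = 10*d^2 - 15*d + n^2 + n*(7*d + 6) - 135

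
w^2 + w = w*(w + 1)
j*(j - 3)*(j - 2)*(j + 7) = j^4 + 2*j^3 - 29*j^2 + 42*j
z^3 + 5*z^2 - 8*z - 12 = (z - 2)*(z + 1)*(z + 6)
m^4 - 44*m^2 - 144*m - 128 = (m - 8)*(m + 2)^2*(m + 4)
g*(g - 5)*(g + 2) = g^3 - 3*g^2 - 10*g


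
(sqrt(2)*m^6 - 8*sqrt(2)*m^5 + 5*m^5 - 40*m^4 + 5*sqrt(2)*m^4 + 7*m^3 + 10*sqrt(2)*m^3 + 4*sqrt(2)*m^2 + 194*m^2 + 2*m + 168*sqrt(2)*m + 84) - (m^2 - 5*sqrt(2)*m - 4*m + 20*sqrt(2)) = sqrt(2)*m^6 - 8*sqrt(2)*m^5 + 5*m^5 - 40*m^4 + 5*sqrt(2)*m^4 + 7*m^3 + 10*sqrt(2)*m^3 + 4*sqrt(2)*m^2 + 193*m^2 + 6*m + 173*sqrt(2)*m - 20*sqrt(2) + 84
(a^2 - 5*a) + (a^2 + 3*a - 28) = 2*a^2 - 2*a - 28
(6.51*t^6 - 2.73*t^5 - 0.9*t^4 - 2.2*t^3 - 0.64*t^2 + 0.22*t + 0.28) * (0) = 0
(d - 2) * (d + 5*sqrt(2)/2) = d^2 - 2*d + 5*sqrt(2)*d/2 - 5*sqrt(2)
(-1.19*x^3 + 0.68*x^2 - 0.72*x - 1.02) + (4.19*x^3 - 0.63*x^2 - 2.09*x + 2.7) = 3.0*x^3 + 0.05*x^2 - 2.81*x + 1.68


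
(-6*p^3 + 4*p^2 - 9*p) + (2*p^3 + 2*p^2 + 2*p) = -4*p^3 + 6*p^2 - 7*p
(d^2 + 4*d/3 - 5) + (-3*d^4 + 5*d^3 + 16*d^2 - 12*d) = -3*d^4 + 5*d^3 + 17*d^2 - 32*d/3 - 5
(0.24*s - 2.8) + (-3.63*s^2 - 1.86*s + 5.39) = -3.63*s^2 - 1.62*s + 2.59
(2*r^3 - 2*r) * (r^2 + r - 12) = 2*r^5 + 2*r^4 - 26*r^3 - 2*r^2 + 24*r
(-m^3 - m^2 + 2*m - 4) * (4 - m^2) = m^5 + m^4 - 6*m^3 + 8*m - 16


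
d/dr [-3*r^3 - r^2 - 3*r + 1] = -9*r^2 - 2*r - 3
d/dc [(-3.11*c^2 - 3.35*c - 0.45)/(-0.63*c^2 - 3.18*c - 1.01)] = (7.7793*c^2 + 5.7152*c + 1.9525)/(0.3969*c^4 + 4.0068*c^3 + 11.385*c^2 + 6.4236*c + 1.0201)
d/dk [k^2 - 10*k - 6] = 2*k - 10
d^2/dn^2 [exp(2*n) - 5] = 4*exp(2*n)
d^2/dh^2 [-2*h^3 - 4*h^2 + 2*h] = -12*h - 8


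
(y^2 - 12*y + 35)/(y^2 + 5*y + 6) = (y^2 - 12*y + 35)/(y^2 + 5*y + 6)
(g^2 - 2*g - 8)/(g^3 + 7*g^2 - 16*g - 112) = (g + 2)/(g^2 + 11*g + 28)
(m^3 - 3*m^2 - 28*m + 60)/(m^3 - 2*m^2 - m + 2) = (m^2 - m - 30)/(m^2 - 1)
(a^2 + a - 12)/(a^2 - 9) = (a + 4)/(a + 3)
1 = 1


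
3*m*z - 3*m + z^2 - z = (3*m + z)*(z - 1)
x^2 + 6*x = x*(x + 6)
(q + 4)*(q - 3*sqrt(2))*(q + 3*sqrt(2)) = q^3 + 4*q^2 - 18*q - 72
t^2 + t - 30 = (t - 5)*(t + 6)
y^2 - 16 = (y - 4)*(y + 4)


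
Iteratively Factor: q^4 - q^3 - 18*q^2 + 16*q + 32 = (q + 4)*(q^3 - 5*q^2 + 2*q + 8) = (q + 1)*(q + 4)*(q^2 - 6*q + 8) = (q - 2)*(q + 1)*(q + 4)*(q - 4)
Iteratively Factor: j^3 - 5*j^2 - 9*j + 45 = (j + 3)*(j^2 - 8*j + 15) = (j - 3)*(j + 3)*(j - 5)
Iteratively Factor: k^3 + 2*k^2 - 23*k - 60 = (k + 4)*(k^2 - 2*k - 15) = (k - 5)*(k + 4)*(k + 3)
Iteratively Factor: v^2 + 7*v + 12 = (v + 3)*(v + 4)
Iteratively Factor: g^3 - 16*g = (g - 4)*(g^2 + 4*g) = (g - 4)*(g + 4)*(g)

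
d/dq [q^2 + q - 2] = 2*q + 1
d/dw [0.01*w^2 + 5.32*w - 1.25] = 0.02*w + 5.32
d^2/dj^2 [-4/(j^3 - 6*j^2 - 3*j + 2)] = 24*((j - 2)*(j^3 - 6*j^2 - 3*j + 2) - 3*(-j^2 + 4*j + 1)^2)/(j^3 - 6*j^2 - 3*j + 2)^3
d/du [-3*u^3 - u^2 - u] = -9*u^2 - 2*u - 1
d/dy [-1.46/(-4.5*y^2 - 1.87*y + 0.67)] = (-13.14*y - 2.7302)/(4.5*y^2 + 1.87*y - 0.67)^2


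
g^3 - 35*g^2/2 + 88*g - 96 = (g - 8)^2*(g - 3/2)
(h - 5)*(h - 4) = h^2 - 9*h + 20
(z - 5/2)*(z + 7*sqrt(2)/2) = z^2 - 5*z/2 + 7*sqrt(2)*z/2 - 35*sqrt(2)/4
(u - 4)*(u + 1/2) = u^2 - 7*u/2 - 2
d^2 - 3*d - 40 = (d - 8)*(d + 5)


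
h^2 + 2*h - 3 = (h - 1)*(h + 3)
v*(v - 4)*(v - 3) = v^3 - 7*v^2 + 12*v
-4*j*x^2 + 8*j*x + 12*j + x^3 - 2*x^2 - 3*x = (-4*j + x)*(x - 3)*(x + 1)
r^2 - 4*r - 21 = (r - 7)*(r + 3)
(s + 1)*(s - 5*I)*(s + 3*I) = s^3 + s^2 - 2*I*s^2 + 15*s - 2*I*s + 15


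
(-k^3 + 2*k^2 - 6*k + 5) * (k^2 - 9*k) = -k^5 + 11*k^4 - 24*k^3 + 59*k^2 - 45*k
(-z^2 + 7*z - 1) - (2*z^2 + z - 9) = -3*z^2 + 6*z + 8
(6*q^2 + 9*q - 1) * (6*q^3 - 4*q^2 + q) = 36*q^5 + 30*q^4 - 36*q^3 + 13*q^2 - q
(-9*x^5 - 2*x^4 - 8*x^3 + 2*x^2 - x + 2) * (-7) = 63*x^5 + 14*x^4 + 56*x^3 - 14*x^2 + 7*x - 14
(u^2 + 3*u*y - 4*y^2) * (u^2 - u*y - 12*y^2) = u^4 + 2*u^3*y - 19*u^2*y^2 - 32*u*y^3 + 48*y^4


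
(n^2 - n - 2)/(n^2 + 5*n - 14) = (n + 1)/(n + 7)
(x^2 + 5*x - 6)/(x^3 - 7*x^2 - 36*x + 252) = (x - 1)/(x^2 - 13*x + 42)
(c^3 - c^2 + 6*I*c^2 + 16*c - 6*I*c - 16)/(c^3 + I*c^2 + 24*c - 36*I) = (c^2 + c*(-1 + 8*I) - 8*I)/(c^2 + 3*I*c + 18)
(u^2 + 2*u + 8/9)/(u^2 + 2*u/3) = (u + 4/3)/u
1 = 1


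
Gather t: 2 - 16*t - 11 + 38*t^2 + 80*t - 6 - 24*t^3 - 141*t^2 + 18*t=-24*t^3 - 103*t^2 + 82*t - 15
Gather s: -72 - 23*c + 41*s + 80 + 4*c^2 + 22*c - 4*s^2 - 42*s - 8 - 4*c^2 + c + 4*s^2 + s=0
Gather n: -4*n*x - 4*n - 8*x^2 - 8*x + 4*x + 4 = n*(-4*x - 4) - 8*x^2 - 4*x + 4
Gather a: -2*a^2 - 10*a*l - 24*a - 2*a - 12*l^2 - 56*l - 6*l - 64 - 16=-2*a^2 + a*(-10*l - 26) - 12*l^2 - 62*l - 80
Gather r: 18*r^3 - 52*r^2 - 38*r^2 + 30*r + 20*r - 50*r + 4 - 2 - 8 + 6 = 18*r^3 - 90*r^2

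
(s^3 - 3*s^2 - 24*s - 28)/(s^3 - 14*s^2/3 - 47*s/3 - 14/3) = 3*(s + 2)/(3*s + 1)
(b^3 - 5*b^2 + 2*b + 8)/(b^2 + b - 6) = (b^2 - 3*b - 4)/(b + 3)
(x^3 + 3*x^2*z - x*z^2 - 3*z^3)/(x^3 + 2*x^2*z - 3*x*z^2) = (x + z)/x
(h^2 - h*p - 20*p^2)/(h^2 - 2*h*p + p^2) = (h^2 - h*p - 20*p^2)/(h^2 - 2*h*p + p^2)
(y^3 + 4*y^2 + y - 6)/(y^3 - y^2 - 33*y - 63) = (y^2 + y - 2)/(y^2 - 4*y - 21)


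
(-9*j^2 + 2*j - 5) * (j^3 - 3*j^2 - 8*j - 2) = -9*j^5 + 29*j^4 + 61*j^3 + 17*j^2 + 36*j + 10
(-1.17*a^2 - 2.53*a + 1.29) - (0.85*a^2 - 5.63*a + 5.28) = -2.02*a^2 + 3.1*a - 3.99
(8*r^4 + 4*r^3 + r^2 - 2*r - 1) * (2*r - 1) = 16*r^5 - 2*r^3 - 5*r^2 + 1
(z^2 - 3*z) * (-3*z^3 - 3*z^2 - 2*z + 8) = -3*z^5 + 6*z^4 + 7*z^3 + 14*z^2 - 24*z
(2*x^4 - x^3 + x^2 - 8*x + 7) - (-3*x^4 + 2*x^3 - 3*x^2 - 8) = 5*x^4 - 3*x^3 + 4*x^2 - 8*x + 15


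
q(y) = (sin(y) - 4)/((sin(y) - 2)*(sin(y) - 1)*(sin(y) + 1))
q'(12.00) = 2.83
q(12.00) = -2.51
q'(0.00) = -0.50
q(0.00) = -2.00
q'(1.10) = -57.13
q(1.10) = -13.63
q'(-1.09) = 29.83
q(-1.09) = -7.91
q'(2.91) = 1.72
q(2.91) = -2.25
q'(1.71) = 2224.21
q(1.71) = -154.83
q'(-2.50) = -3.75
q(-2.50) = -2.76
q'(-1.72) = -1003.51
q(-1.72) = -75.54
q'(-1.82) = -215.30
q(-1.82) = -27.51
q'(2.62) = 4.59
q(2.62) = -3.10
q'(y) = -(sin(y) - 4)*cos(y)/((sin(y) - 2)*(sin(y) - 1)*(sin(y) + 1)^2) - (sin(y) - 4)*cos(y)/((sin(y) - 2)*(sin(y) - 1)^2*(sin(y) + 1)) - (sin(y) - 4)*cos(y)/((sin(y) - 2)^2*(sin(y) - 1)*(sin(y) + 1)) + cos(y)/((sin(y) - 2)*(sin(y) - 1)*(sin(y) + 1))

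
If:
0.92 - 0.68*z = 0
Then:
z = 1.35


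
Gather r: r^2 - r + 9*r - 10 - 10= r^2 + 8*r - 20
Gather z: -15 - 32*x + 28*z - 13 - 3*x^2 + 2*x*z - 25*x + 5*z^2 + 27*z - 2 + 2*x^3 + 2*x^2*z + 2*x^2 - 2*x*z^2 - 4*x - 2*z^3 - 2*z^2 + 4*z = 2*x^3 - x^2 - 61*x - 2*z^3 + z^2*(3 - 2*x) + z*(2*x^2 + 2*x + 59) - 30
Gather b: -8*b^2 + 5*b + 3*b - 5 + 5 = -8*b^2 + 8*b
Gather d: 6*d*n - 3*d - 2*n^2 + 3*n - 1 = d*(6*n - 3) - 2*n^2 + 3*n - 1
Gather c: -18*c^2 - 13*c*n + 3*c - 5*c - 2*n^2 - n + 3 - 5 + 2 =-18*c^2 + c*(-13*n - 2) - 2*n^2 - n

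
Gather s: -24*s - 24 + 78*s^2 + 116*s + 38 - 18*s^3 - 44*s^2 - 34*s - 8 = -18*s^3 + 34*s^2 + 58*s + 6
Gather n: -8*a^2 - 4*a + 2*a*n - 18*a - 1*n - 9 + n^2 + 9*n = -8*a^2 - 22*a + n^2 + n*(2*a + 8) - 9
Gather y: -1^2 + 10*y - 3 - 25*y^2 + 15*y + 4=-25*y^2 + 25*y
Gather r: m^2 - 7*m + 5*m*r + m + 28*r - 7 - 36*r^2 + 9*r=m^2 - 6*m - 36*r^2 + r*(5*m + 37) - 7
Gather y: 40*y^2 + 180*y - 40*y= 40*y^2 + 140*y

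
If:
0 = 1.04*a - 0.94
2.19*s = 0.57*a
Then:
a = 0.90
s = 0.24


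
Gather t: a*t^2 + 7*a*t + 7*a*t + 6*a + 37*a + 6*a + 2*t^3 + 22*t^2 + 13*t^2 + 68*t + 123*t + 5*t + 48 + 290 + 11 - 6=49*a + 2*t^3 + t^2*(a + 35) + t*(14*a + 196) + 343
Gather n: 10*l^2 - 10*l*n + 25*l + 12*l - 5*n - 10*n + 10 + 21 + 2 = 10*l^2 + 37*l + n*(-10*l - 15) + 33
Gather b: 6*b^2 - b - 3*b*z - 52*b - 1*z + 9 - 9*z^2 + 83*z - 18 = 6*b^2 + b*(-3*z - 53) - 9*z^2 + 82*z - 9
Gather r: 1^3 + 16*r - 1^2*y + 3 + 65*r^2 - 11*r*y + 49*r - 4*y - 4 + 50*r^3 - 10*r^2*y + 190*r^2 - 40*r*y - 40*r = 50*r^3 + r^2*(255 - 10*y) + r*(25 - 51*y) - 5*y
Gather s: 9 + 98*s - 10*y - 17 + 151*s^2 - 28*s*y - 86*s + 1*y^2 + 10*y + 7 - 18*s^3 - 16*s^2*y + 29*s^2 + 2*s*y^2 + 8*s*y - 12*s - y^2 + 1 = -18*s^3 + s^2*(180 - 16*y) + s*(2*y^2 - 20*y)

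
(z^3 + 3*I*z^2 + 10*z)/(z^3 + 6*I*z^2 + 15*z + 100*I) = z*(z - 2*I)/(z^2 + I*z + 20)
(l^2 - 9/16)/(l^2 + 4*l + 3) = (l^2 - 9/16)/(l^2 + 4*l + 3)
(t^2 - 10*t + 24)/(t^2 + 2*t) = (t^2 - 10*t + 24)/(t*(t + 2))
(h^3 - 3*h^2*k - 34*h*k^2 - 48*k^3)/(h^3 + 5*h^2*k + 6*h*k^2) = (h - 8*k)/h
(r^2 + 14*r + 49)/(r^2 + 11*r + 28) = (r + 7)/(r + 4)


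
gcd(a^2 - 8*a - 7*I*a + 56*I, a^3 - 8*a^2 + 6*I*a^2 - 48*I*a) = a - 8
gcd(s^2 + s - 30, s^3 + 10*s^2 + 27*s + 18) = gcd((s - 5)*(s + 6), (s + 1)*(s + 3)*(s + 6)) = s + 6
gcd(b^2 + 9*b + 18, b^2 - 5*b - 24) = b + 3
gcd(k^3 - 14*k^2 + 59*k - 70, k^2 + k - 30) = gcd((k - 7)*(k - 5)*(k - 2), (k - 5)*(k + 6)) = k - 5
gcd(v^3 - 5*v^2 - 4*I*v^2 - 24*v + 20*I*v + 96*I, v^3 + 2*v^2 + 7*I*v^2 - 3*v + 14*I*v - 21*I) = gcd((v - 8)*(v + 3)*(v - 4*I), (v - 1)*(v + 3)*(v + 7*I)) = v + 3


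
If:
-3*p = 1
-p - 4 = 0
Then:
No Solution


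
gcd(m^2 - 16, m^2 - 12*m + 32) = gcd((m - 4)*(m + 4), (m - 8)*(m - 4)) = m - 4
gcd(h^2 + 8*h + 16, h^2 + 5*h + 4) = h + 4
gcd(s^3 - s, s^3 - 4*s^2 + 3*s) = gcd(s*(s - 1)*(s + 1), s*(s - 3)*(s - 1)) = s^2 - s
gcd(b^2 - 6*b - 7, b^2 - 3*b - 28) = b - 7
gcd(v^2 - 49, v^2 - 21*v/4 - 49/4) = v - 7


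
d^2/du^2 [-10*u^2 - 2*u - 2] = -20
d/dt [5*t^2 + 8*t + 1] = 10*t + 8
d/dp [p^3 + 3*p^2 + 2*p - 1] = 3*p^2 + 6*p + 2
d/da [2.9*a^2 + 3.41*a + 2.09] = 5.8*a + 3.41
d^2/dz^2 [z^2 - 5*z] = 2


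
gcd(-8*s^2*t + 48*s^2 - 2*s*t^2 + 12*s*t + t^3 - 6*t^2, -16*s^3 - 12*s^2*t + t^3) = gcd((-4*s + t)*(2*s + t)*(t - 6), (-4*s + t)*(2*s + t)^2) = 8*s^2 + 2*s*t - t^2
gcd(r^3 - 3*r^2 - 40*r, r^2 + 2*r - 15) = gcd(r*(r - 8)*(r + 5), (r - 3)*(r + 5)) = r + 5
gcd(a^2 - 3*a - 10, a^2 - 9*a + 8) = 1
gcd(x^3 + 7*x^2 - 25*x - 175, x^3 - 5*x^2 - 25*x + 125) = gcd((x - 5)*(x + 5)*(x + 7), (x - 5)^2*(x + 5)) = x^2 - 25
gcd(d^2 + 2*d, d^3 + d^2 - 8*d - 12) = d + 2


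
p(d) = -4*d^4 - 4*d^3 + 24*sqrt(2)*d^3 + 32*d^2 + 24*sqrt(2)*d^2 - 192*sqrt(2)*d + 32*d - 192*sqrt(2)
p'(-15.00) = 71992.50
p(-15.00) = -285393.14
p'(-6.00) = 5658.82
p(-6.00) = -8111.76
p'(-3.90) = 1561.45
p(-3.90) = -1035.86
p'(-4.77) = 2911.64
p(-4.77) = -2948.95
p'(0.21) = -208.02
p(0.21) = -318.65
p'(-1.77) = -102.83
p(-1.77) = 153.73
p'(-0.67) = -282.76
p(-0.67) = -91.25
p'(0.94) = -49.48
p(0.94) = -416.68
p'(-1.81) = -89.09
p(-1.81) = 157.57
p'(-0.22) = -264.03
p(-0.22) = -215.97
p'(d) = -16*d^3 - 12*d^2 + 72*sqrt(2)*d^2 + 64*d + 48*sqrt(2)*d - 192*sqrt(2) + 32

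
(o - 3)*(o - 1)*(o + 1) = o^3 - 3*o^2 - o + 3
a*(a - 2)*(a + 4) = a^3 + 2*a^2 - 8*a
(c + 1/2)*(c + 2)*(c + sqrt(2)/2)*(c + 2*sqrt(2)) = c^4 + 5*c^3/2 + 5*sqrt(2)*c^3/2 + 3*c^2 + 25*sqrt(2)*c^2/4 + 5*sqrt(2)*c/2 + 5*c + 2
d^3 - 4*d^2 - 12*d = d*(d - 6)*(d + 2)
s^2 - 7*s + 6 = (s - 6)*(s - 1)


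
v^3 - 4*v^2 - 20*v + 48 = (v - 6)*(v - 2)*(v + 4)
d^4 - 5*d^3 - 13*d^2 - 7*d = d*(d - 7)*(d + 1)^2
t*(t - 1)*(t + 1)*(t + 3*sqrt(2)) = t^4 + 3*sqrt(2)*t^3 - t^2 - 3*sqrt(2)*t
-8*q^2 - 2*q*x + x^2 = (-4*q + x)*(2*q + x)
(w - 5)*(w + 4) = w^2 - w - 20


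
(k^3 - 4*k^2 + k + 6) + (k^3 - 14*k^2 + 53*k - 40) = 2*k^3 - 18*k^2 + 54*k - 34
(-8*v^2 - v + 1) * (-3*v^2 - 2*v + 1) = 24*v^4 + 19*v^3 - 9*v^2 - 3*v + 1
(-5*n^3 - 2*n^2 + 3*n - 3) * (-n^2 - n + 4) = 5*n^5 + 7*n^4 - 21*n^3 - 8*n^2 + 15*n - 12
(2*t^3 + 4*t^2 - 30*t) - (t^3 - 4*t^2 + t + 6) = t^3 + 8*t^2 - 31*t - 6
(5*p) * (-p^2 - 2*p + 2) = -5*p^3 - 10*p^2 + 10*p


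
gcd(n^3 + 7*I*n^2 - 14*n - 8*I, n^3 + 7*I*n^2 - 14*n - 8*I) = n^3 + 7*I*n^2 - 14*n - 8*I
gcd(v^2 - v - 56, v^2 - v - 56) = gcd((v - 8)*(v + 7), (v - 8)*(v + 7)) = v^2 - v - 56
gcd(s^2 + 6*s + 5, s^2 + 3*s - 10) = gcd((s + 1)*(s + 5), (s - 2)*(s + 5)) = s + 5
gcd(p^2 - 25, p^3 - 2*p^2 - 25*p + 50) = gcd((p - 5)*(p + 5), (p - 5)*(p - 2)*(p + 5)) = p^2 - 25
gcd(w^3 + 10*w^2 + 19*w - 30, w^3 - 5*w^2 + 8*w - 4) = w - 1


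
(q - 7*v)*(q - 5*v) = q^2 - 12*q*v + 35*v^2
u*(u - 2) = u^2 - 2*u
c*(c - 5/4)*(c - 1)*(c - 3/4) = c^4 - 3*c^3 + 47*c^2/16 - 15*c/16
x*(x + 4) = x^2 + 4*x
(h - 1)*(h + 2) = h^2 + h - 2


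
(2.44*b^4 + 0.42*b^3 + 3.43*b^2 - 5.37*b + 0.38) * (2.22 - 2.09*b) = -5.0996*b^5 + 4.539*b^4 - 6.2363*b^3 + 18.8379*b^2 - 12.7156*b + 0.8436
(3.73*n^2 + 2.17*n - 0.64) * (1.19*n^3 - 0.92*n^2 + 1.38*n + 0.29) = 4.4387*n^5 - 0.8493*n^4 + 2.3894*n^3 + 4.6651*n^2 - 0.2539*n - 0.1856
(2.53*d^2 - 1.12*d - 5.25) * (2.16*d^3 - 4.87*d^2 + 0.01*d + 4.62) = 5.4648*d^5 - 14.7403*d^4 - 5.8603*d^3 + 37.2449*d^2 - 5.2269*d - 24.255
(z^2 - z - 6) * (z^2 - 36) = z^4 - z^3 - 42*z^2 + 36*z + 216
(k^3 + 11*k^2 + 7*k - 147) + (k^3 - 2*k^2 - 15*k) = 2*k^3 + 9*k^2 - 8*k - 147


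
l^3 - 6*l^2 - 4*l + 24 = (l - 6)*(l - 2)*(l + 2)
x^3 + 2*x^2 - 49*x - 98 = (x - 7)*(x + 2)*(x + 7)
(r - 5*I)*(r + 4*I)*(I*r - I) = I*r^3 + r^2 - I*r^2 - r + 20*I*r - 20*I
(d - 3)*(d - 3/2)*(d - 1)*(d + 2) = d^4 - 7*d^3/2 - 2*d^2 + 27*d/2 - 9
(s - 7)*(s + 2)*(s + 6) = s^3 + s^2 - 44*s - 84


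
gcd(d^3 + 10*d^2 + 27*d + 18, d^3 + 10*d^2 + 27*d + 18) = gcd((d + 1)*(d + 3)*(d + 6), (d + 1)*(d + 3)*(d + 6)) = d^3 + 10*d^2 + 27*d + 18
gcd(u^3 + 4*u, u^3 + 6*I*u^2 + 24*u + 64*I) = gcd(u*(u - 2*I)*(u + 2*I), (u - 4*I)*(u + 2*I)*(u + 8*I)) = u + 2*I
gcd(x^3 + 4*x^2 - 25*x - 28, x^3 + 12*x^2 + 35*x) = x + 7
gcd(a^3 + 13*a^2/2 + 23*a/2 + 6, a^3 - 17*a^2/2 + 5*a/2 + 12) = a + 1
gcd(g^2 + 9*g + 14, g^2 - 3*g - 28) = 1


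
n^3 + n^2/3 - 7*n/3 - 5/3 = (n - 5/3)*(n + 1)^2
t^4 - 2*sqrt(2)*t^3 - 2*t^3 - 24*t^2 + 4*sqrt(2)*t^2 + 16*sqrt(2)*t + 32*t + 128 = (t - 4)*(t + 2)*(t - 4*sqrt(2))*(t + 2*sqrt(2))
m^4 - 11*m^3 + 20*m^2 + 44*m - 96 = (m - 8)*(m - 3)*(m - 2)*(m + 2)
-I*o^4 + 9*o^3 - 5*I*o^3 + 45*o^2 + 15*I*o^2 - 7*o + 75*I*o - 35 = (o + 5)*(o + I)*(o + 7*I)*(-I*o + 1)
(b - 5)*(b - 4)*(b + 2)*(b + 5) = b^4 - 2*b^3 - 33*b^2 + 50*b + 200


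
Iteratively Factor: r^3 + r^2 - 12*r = (r + 4)*(r^2 - 3*r) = (r - 3)*(r + 4)*(r)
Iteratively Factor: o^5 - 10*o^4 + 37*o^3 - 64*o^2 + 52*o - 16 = (o - 2)*(o^4 - 8*o^3 + 21*o^2 - 22*o + 8) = (o - 4)*(o - 2)*(o^3 - 4*o^2 + 5*o - 2) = (o - 4)*(o - 2)*(o - 1)*(o^2 - 3*o + 2) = (o - 4)*(o - 2)^2*(o - 1)*(o - 1)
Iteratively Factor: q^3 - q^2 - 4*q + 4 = (q - 2)*(q^2 + q - 2) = (q - 2)*(q + 2)*(q - 1)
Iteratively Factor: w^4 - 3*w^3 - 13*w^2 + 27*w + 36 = (w - 4)*(w^3 + w^2 - 9*w - 9) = (w - 4)*(w + 1)*(w^2 - 9) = (w - 4)*(w + 1)*(w + 3)*(w - 3)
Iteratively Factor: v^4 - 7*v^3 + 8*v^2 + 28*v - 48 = (v - 4)*(v^3 - 3*v^2 - 4*v + 12) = (v - 4)*(v - 2)*(v^2 - v - 6) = (v - 4)*(v - 2)*(v + 2)*(v - 3)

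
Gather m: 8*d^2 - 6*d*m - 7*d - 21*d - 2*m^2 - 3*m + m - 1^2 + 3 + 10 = 8*d^2 - 28*d - 2*m^2 + m*(-6*d - 2) + 12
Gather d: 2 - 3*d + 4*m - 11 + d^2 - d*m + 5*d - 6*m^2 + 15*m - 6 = d^2 + d*(2 - m) - 6*m^2 + 19*m - 15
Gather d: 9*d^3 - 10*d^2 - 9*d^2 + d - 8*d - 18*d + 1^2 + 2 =9*d^3 - 19*d^2 - 25*d + 3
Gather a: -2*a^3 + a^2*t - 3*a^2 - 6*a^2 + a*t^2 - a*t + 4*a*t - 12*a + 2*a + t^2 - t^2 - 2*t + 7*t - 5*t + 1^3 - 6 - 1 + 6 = -2*a^3 + a^2*(t - 9) + a*(t^2 + 3*t - 10)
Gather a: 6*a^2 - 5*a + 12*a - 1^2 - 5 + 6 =6*a^2 + 7*a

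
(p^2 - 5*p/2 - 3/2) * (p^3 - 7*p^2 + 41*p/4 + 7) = p^5 - 19*p^4/2 + 105*p^3/4 - 65*p^2/8 - 263*p/8 - 21/2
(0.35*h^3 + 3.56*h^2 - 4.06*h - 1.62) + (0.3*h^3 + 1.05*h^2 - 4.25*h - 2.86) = 0.65*h^3 + 4.61*h^2 - 8.31*h - 4.48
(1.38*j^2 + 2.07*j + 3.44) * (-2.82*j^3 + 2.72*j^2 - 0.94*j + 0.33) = -3.8916*j^5 - 2.0838*j^4 - 5.3676*j^3 + 7.8664*j^2 - 2.5505*j + 1.1352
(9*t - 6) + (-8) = 9*t - 14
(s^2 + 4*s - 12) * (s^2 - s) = s^4 + 3*s^3 - 16*s^2 + 12*s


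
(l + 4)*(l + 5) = l^2 + 9*l + 20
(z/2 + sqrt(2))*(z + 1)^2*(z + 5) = z^4/2 + sqrt(2)*z^3 + 7*z^3/2 + 11*z^2/2 + 7*sqrt(2)*z^2 + 5*z/2 + 11*sqrt(2)*z + 5*sqrt(2)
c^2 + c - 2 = (c - 1)*(c + 2)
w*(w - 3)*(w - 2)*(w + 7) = w^4 + 2*w^3 - 29*w^2 + 42*w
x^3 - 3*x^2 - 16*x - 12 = (x - 6)*(x + 1)*(x + 2)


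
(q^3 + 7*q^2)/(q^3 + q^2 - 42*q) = q/(q - 6)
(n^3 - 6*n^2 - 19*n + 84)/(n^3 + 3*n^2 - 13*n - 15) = (n^2 - 3*n - 28)/(n^2 + 6*n + 5)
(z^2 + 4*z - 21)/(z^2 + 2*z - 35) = (z - 3)/(z - 5)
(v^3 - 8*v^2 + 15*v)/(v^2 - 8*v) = (v^2 - 8*v + 15)/(v - 8)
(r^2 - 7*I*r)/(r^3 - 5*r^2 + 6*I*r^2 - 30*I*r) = (r - 7*I)/(r^2 + r*(-5 + 6*I) - 30*I)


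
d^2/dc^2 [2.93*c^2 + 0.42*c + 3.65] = 5.86000000000000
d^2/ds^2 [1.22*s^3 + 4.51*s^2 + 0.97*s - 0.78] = 7.32*s + 9.02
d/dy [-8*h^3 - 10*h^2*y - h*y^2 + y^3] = -10*h^2 - 2*h*y + 3*y^2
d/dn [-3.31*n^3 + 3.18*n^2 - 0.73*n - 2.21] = -9.93*n^2 + 6.36*n - 0.73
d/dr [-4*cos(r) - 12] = 4*sin(r)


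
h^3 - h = h*(h - 1)*(h + 1)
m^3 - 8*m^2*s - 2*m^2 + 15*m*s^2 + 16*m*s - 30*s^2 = (m - 2)*(m - 5*s)*(m - 3*s)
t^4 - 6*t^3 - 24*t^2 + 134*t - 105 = (t - 7)*(t - 3)*(t - 1)*(t + 5)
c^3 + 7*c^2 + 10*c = c*(c + 2)*(c + 5)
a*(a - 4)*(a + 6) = a^3 + 2*a^2 - 24*a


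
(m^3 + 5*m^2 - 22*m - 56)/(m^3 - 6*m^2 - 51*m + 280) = (m^2 - 2*m - 8)/(m^2 - 13*m + 40)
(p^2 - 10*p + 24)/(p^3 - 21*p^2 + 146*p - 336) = (p - 4)/(p^2 - 15*p + 56)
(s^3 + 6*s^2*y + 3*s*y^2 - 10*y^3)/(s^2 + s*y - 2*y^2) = s + 5*y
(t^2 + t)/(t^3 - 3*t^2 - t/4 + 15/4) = 4*t/(4*t^2 - 16*t + 15)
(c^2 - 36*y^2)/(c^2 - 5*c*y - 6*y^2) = (c + 6*y)/(c + y)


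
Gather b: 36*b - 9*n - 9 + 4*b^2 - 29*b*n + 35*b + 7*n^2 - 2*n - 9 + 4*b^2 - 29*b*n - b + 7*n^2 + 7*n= 8*b^2 + b*(70 - 58*n) + 14*n^2 - 4*n - 18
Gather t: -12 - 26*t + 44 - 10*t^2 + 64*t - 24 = -10*t^2 + 38*t + 8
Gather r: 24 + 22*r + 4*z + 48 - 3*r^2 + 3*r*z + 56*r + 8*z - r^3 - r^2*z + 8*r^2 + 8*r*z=-r^3 + r^2*(5 - z) + r*(11*z + 78) + 12*z + 72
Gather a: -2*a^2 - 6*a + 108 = -2*a^2 - 6*a + 108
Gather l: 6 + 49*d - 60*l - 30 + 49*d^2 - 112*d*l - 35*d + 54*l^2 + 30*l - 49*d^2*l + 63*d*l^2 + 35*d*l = 49*d^2 + 14*d + l^2*(63*d + 54) + l*(-49*d^2 - 77*d - 30) - 24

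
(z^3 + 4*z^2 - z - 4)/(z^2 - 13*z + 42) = (z^3 + 4*z^2 - z - 4)/(z^2 - 13*z + 42)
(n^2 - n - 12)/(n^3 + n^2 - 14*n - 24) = 1/(n + 2)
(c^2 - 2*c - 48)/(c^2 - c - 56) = (c + 6)/(c + 7)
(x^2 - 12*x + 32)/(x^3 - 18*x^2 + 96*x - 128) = (x - 4)/(x^2 - 10*x + 16)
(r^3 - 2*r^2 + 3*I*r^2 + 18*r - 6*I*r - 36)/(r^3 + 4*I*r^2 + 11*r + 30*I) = (r^2 + r*(-2 + 6*I) - 12*I)/(r^2 + 7*I*r - 10)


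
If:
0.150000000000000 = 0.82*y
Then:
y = 0.18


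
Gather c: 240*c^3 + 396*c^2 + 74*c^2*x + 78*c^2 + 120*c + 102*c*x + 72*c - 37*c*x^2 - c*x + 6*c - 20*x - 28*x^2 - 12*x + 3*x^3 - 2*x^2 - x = 240*c^3 + c^2*(74*x + 474) + c*(-37*x^2 + 101*x + 198) + 3*x^3 - 30*x^2 - 33*x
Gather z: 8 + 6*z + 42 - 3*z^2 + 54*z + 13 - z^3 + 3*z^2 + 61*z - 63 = -z^3 + 121*z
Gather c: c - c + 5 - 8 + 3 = 0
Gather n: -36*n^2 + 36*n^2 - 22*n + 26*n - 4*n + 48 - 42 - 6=0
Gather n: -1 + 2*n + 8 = 2*n + 7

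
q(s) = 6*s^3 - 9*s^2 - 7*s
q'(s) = 18*s^2 - 18*s - 7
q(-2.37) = -113.83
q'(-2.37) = 136.76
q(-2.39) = -116.59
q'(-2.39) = 138.84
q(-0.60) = -0.34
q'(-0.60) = 10.28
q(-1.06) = -9.84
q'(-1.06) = 32.30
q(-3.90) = -465.50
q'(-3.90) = 336.98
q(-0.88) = -4.90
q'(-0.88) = 22.78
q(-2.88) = -197.82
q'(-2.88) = 194.14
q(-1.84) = -54.97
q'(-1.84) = 87.06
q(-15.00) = -22170.00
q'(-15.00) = 4313.00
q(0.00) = 0.00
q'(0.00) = -7.00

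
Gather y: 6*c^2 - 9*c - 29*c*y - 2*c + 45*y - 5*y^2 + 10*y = 6*c^2 - 11*c - 5*y^2 + y*(55 - 29*c)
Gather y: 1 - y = 1 - y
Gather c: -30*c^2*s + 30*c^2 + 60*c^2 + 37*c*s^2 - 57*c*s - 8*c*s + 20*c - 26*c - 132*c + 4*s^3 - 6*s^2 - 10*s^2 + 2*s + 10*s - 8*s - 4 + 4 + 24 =c^2*(90 - 30*s) + c*(37*s^2 - 65*s - 138) + 4*s^3 - 16*s^2 + 4*s + 24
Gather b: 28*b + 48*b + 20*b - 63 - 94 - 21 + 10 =96*b - 168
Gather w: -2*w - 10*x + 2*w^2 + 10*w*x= 2*w^2 + w*(10*x - 2) - 10*x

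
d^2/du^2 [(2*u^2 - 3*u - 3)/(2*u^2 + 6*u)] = 9*(-u^3 - u^2 - 3*u - 3)/(u^3*(u^3 + 9*u^2 + 27*u + 27))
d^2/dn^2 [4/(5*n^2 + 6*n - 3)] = 8*(-25*n^2 - 30*n + 4*(5*n + 3)^2 + 15)/(5*n^2 + 6*n - 3)^3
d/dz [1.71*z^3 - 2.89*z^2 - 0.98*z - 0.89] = 5.13*z^2 - 5.78*z - 0.98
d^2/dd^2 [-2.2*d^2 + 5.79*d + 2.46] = -4.40000000000000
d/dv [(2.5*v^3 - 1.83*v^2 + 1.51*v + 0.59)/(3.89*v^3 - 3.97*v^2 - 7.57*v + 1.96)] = (-2.80629999999999*v^4 - 49.5978*v^3 + 27.6625*v^2 - 2.489*v + 7.4259)/(15.1321*v^6 - 30.8866*v^5 - 43.1337*v^4 + 75.3546*v^3 + 41.7425*v^2 - 29.6744*v + 3.8416)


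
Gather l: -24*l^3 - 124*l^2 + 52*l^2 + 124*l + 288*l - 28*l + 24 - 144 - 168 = -24*l^3 - 72*l^2 + 384*l - 288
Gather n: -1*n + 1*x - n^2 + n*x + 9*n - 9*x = -n^2 + n*(x + 8) - 8*x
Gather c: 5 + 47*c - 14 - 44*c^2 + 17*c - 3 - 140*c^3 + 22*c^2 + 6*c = -140*c^3 - 22*c^2 + 70*c - 12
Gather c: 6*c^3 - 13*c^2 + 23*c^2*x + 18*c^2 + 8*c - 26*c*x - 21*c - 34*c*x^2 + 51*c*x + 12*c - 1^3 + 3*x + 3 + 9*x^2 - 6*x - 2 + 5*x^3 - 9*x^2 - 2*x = 6*c^3 + c^2*(23*x + 5) + c*(-34*x^2 + 25*x - 1) + 5*x^3 - 5*x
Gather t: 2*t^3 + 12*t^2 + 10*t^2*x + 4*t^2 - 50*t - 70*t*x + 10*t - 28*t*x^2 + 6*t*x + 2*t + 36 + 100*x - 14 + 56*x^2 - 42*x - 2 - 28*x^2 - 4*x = 2*t^3 + t^2*(10*x + 16) + t*(-28*x^2 - 64*x - 38) + 28*x^2 + 54*x + 20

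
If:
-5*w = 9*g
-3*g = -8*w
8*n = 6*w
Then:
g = 0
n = 0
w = 0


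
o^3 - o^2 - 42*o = o*(o - 7)*(o + 6)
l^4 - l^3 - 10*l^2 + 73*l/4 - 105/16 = (l - 5/2)*(l - 3/2)*(l - 1/2)*(l + 7/2)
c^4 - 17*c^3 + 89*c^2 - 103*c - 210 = (c - 7)*(c - 6)*(c - 5)*(c + 1)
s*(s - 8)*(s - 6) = s^3 - 14*s^2 + 48*s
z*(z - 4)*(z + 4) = z^3 - 16*z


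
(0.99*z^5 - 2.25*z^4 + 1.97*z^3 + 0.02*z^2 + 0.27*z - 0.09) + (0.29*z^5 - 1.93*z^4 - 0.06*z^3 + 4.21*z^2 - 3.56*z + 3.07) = 1.28*z^5 - 4.18*z^4 + 1.91*z^3 + 4.23*z^2 - 3.29*z + 2.98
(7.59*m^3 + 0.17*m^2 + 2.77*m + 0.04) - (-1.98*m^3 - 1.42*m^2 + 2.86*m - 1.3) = 9.57*m^3 + 1.59*m^2 - 0.0899999999999999*m + 1.34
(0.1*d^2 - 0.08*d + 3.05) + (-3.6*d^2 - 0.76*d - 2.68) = -3.5*d^2 - 0.84*d + 0.37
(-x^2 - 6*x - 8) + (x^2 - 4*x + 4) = -10*x - 4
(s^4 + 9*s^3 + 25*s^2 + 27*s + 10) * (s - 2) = s^5 + 7*s^4 + 7*s^3 - 23*s^2 - 44*s - 20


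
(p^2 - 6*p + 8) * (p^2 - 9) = p^4 - 6*p^3 - p^2 + 54*p - 72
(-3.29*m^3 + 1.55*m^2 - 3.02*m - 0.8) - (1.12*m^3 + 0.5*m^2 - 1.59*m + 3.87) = -4.41*m^3 + 1.05*m^2 - 1.43*m - 4.67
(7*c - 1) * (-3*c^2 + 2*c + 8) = -21*c^3 + 17*c^2 + 54*c - 8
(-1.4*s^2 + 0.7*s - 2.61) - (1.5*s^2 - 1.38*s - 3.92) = -2.9*s^2 + 2.08*s + 1.31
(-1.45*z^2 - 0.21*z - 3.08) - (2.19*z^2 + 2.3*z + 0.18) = -3.64*z^2 - 2.51*z - 3.26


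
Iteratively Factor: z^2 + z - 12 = (z - 3)*(z + 4)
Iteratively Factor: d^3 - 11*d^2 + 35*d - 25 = (d - 5)*(d^2 - 6*d + 5) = (d - 5)^2*(d - 1)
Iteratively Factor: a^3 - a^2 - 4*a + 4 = (a + 2)*(a^2 - 3*a + 2) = (a - 1)*(a + 2)*(a - 2)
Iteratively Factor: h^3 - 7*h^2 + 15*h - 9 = (h - 3)*(h^2 - 4*h + 3) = (h - 3)^2*(h - 1)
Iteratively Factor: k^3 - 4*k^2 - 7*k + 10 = (k - 5)*(k^2 + k - 2) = (k - 5)*(k - 1)*(k + 2)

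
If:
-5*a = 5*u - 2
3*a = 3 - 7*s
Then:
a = 2/5 - u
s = 3*u/7 + 9/35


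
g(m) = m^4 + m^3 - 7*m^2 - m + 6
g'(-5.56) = -517.94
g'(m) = 4*m^3 + 3*m^2 - 14*m - 1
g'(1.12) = -7.30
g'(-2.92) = -34.13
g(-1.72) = -9.33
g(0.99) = 0.08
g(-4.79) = 266.71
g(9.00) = 6720.00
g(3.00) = 48.00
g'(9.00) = 3032.00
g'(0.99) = -8.04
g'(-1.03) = 12.23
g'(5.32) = 611.70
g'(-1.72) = 11.60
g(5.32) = 754.16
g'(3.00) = 92.00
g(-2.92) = -2.96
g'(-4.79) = -304.72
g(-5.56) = 578.94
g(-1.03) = -0.36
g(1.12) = -0.92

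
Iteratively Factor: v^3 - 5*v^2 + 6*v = (v)*(v^2 - 5*v + 6) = v*(v - 2)*(v - 3)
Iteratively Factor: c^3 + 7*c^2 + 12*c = (c)*(c^2 + 7*c + 12) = c*(c + 4)*(c + 3)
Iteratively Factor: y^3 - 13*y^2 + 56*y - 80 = (y - 5)*(y^2 - 8*y + 16) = (y - 5)*(y - 4)*(y - 4)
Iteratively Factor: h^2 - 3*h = (h - 3)*(h)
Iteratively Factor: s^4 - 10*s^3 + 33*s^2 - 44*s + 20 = (s - 5)*(s^3 - 5*s^2 + 8*s - 4) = (s - 5)*(s - 2)*(s^2 - 3*s + 2) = (s - 5)*(s - 2)*(s - 1)*(s - 2)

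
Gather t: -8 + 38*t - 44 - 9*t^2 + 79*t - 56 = -9*t^2 + 117*t - 108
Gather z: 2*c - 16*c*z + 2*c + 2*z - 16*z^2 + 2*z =4*c - 16*z^2 + z*(4 - 16*c)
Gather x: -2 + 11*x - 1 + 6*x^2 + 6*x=6*x^2 + 17*x - 3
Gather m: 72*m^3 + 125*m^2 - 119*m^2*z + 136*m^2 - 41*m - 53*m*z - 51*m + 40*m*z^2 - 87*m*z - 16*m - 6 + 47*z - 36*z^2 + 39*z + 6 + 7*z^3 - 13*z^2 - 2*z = 72*m^3 + m^2*(261 - 119*z) + m*(40*z^2 - 140*z - 108) + 7*z^3 - 49*z^2 + 84*z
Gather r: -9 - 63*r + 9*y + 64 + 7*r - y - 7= -56*r + 8*y + 48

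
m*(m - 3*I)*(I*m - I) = I*m^3 + 3*m^2 - I*m^2 - 3*m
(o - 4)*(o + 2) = o^2 - 2*o - 8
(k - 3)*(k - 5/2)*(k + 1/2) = k^3 - 5*k^2 + 19*k/4 + 15/4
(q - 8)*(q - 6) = q^2 - 14*q + 48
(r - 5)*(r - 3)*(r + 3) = r^3 - 5*r^2 - 9*r + 45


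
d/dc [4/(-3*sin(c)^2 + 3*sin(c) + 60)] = 4*(2*sin(c) - 1)*cos(c)/(3*(sin(c) + cos(c)^2 + 19)^2)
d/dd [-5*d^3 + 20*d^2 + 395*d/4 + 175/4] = -15*d^2 + 40*d + 395/4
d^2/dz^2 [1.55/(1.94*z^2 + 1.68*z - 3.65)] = (-11.66716*z^2 - 10.10352*z + 1.55*(3.88*z + 1.68)*(7.76*z + 3.36) + 21.9511)/(1.94*z^2 + 1.68*z - 3.65)^3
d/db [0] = 0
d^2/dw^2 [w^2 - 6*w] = 2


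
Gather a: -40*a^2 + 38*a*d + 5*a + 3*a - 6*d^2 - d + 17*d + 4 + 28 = -40*a^2 + a*(38*d + 8) - 6*d^2 + 16*d + 32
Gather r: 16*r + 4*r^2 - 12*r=4*r^2 + 4*r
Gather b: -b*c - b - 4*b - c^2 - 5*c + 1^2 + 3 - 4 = b*(-c - 5) - c^2 - 5*c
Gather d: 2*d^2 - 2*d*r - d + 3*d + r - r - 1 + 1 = 2*d^2 + d*(2 - 2*r)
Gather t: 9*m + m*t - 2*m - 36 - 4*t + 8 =7*m + t*(m - 4) - 28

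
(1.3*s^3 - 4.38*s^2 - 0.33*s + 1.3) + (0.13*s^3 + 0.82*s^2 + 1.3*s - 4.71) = 1.43*s^3 - 3.56*s^2 + 0.97*s - 3.41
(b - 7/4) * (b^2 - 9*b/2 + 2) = b^3 - 25*b^2/4 + 79*b/8 - 7/2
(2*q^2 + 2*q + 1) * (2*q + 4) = 4*q^3 + 12*q^2 + 10*q + 4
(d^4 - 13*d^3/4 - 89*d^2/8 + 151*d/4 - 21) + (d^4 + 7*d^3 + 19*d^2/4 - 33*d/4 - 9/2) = 2*d^4 + 15*d^3/4 - 51*d^2/8 + 59*d/2 - 51/2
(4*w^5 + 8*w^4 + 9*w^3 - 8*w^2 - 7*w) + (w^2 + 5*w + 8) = 4*w^5 + 8*w^4 + 9*w^3 - 7*w^2 - 2*w + 8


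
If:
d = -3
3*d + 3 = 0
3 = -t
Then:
No Solution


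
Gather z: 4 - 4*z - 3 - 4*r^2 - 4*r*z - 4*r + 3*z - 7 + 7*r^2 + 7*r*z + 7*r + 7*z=3*r^2 + 3*r + z*(3*r + 6) - 6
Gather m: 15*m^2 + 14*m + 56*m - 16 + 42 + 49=15*m^2 + 70*m + 75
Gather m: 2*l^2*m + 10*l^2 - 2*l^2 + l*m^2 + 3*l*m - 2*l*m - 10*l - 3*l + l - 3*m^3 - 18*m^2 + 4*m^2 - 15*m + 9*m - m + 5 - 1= 8*l^2 - 12*l - 3*m^3 + m^2*(l - 14) + m*(2*l^2 + l - 7) + 4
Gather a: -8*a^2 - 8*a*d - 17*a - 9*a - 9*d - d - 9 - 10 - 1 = -8*a^2 + a*(-8*d - 26) - 10*d - 20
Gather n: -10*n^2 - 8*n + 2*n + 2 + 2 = -10*n^2 - 6*n + 4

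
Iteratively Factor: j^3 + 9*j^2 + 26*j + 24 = (j + 3)*(j^2 + 6*j + 8) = (j + 3)*(j + 4)*(j + 2)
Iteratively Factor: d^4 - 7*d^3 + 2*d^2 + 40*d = (d)*(d^3 - 7*d^2 + 2*d + 40) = d*(d - 5)*(d^2 - 2*d - 8) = d*(d - 5)*(d + 2)*(d - 4)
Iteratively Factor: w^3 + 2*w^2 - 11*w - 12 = (w + 1)*(w^2 + w - 12) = (w + 1)*(w + 4)*(w - 3)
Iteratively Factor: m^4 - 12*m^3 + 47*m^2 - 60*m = (m - 5)*(m^3 - 7*m^2 + 12*m) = (m - 5)*(m - 3)*(m^2 - 4*m) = m*(m - 5)*(m - 3)*(m - 4)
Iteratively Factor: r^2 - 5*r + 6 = (r - 3)*(r - 2)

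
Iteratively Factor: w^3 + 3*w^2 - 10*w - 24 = (w + 4)*(w^2 - w - 6) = (w - 3)*(w + 4)*(w + 2)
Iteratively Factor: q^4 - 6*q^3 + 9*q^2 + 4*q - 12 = (q - 3)*(q^3 - 3*q^2 + 4) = (q - 3)*(q + 1)*(q^2 - 4*q + 4) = (q - 3)*(q - 2)*(q + 1)*(q - 2)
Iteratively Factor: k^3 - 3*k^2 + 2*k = (k - 2)*(k^2 - k) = k*(k - 2)*(k - 1)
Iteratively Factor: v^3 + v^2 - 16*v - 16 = (v - 4)*(v^2 + 5*v + 4) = (v - 4)*(v + 4)*(v + 1)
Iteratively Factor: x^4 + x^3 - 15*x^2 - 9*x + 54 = (x - 3)*(x^3 + 4*x^2 - 3*x - 18) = (x - 3)*(x + 3)*(x^2 + x - 6) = (x - 3)*(x - 2)*(x + 3)*(x + 3)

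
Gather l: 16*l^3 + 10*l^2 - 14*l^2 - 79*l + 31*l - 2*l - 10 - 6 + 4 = 16*l^3 - 4*l^2 - 50*l - 12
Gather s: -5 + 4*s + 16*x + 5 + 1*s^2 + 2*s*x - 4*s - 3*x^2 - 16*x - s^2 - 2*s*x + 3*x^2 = 0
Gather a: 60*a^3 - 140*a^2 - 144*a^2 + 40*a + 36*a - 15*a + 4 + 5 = 60*a^3 - 284*a^2 + 61*a + 9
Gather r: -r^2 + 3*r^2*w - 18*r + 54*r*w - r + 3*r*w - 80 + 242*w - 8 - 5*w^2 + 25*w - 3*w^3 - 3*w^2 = r^2*(3*w - 1) + r*(57*w - 19) - 3*w^3 - 8*w^2 + 267*w - 88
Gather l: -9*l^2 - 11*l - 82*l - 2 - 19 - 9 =-9*l^2 - 93*l - 30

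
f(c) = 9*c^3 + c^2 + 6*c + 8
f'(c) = 27*c^2 + 2*c + 6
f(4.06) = 651.15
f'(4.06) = 459.18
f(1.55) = 53.22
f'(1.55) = 73.97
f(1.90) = 84.74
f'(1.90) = 107.27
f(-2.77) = -192.23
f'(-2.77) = 207.63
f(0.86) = 19.62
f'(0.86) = 27.69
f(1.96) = 91.37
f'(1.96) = 113.64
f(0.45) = 11.72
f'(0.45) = 12.37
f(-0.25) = 6.42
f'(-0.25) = 7.19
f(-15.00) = -30232.00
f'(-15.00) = 6051.00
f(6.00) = 2024.00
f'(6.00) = 990.00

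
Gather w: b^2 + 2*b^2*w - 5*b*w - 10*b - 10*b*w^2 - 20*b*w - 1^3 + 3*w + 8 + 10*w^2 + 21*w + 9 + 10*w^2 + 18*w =b^2 - 10*b + w^2*(20 - 10*b) + w*(2*b^2 - 25*b + 42) + 16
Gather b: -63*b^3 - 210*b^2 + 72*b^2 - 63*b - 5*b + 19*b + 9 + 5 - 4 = -63*b^3 - 138*b^2 - 49*b + 10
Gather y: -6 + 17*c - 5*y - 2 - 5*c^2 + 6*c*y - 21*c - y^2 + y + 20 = -5*c^2 - 4*c - y^2 + y*(6*c - 4) + 12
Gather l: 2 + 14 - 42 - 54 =-80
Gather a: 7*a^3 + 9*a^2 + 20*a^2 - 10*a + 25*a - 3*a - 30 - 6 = 7*a^3 + 29*a^2 + 12*a - 36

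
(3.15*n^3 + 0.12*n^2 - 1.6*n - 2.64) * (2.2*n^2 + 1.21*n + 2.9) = 6.93*n^5 + 4.0755*n^4 + 5.7602*n^3 - 7.396*n^2 - 7.8344*n - 7.656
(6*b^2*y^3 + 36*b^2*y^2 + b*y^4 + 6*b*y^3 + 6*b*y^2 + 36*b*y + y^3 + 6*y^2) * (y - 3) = 6*b^2*y^4 + 18*b^2*y^3 - 108*b^2*y^2 + b*y^5 + 3*b*y^4 - 12*b*y^3 + 18*b*y^2 - 108*b*y + y^4 + 3*y^3 - 18*y^2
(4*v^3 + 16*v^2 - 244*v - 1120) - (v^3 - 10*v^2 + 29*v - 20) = 3*v^3 + 26*v^2 - 273*v - 1100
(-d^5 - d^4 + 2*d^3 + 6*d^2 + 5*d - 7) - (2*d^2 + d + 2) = -d^5 - d^4 + 2*d^3 + 4*d^2 + 4*d - 9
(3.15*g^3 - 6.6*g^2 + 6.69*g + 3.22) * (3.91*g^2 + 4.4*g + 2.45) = 12.3165*g^5 - 11.946*g^4 + 4.8354*g^3 + 25.8562*g^2 + 30.5585*g + 7.889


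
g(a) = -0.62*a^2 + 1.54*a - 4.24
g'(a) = 1.54 - 1.24*a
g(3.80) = -7.34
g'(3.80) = -3.17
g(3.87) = -7.57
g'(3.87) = -3.26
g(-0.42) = -5.00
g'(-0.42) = 2.06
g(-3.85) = -19.36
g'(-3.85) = 6.31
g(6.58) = -20.95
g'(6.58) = -6.62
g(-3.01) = -14.49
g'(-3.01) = 5.27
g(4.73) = -10.83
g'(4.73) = -4.33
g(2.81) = -4.81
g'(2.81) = -1.94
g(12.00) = -75.04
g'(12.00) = -13.34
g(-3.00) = -14.44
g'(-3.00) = 5.26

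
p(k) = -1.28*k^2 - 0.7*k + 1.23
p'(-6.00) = 14.66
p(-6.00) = -40.65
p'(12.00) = -31.42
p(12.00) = -191.49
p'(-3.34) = 7.85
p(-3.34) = -10.71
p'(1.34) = -4.13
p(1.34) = -2.01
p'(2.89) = -8.10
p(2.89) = -11.48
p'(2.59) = -7.33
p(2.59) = -9.17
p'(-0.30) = 0.07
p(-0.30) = 1.32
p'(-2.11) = 4.70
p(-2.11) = -2.99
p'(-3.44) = 8.11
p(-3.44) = -11.51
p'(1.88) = -5.51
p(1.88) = -4.61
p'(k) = -2.56*k - 0.7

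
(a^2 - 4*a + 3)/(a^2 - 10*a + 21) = (a - 1)/(a - 7)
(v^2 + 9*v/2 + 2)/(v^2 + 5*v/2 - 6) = (2*v + 1)/(2*v - 3)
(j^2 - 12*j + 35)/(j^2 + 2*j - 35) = (j - 7)/(j + 7)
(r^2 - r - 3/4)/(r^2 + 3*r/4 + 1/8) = 2*(2*r - 3)/(4*r + 1)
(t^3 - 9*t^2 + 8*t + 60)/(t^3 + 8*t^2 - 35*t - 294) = (t^2 - 3*t - 10)/(t^2 + 14*t + 49)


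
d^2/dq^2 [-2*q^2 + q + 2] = -4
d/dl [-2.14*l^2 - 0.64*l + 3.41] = -4.28*l - 0.64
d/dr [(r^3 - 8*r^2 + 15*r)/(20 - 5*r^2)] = (-r^4 + 27*r^2 - 64*r + 60)/(5*(r^4 - 8*r^2 + 16))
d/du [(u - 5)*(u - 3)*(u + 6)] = 3*u^2 - 4*u - 33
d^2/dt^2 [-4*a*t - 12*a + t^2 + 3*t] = 2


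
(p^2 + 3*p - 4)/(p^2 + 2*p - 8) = (p - 1)/(p - 2)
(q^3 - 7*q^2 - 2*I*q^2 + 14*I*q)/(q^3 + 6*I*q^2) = (q^2 - 7*q - 2*I*q + 14*I)/(q*(q + 6*I))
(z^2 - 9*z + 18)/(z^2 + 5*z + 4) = (z^2 - 9*z + 18)/(z^2 + 5*z + 4)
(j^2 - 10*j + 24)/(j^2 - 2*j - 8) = (j - 6)/(j + 2)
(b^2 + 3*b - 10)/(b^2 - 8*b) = (b^2 + 3*b - 10)/(b*(b - 8))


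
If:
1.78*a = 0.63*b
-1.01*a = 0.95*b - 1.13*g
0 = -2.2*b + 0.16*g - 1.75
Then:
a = -0.31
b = -0.87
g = -1.00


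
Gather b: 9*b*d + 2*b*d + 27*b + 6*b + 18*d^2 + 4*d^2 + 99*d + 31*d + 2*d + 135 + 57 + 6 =b*(11*d + 33) + 22*d^2 + 132*d + 198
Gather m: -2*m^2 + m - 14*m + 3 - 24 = -2*m^2 - 13*m - 21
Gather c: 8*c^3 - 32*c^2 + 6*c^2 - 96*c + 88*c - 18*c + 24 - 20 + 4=8*c^3 - 26*c^2 - 26*c + 8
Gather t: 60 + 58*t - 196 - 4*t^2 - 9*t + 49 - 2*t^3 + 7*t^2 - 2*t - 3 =-2*t^3 + 3*t^2 + 47*t - 90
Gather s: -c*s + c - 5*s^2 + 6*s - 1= c - 5*s^2 + s*(6 - c) - 1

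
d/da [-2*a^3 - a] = -6*a^2 - 1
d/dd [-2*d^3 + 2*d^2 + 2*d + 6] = -6*d^2 + 4*d + 2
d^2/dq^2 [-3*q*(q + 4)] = -6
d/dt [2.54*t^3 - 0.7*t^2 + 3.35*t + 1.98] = 7.62*t^2 - 1.4*t + 3.35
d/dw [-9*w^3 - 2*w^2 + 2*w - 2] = -27*w^2 - 4*w + 2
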